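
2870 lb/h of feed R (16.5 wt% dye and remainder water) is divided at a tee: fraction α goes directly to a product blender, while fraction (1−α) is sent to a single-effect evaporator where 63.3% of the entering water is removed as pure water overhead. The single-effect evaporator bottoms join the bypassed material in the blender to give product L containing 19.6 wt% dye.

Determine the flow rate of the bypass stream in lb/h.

All 2870×0.165 = 473.55 lb/h of dye reaches L, so L = 473.55/0.196 = 2416.1 lb/h and vapour = 453.93 lb/h.
The evaporator receives (1−α)·2870 of feed at 0.835 water and removes 0.633 of that water:
0.633×0.835×(1−α)×2870 = 453.93
(1−α) = 453.93/1517 = 0.2992;  α = 0.7008.
Bypass flow = 0.7008×2870 = 2011.2 lb/h.

2011 lb/h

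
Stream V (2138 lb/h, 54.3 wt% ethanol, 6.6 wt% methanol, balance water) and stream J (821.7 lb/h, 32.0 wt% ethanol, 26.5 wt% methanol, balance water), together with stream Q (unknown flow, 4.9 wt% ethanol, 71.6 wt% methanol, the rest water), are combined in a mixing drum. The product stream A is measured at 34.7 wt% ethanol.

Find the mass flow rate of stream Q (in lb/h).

1332 lb/h

Let Q be the unknown flow. Total out = 2959.7 + Q.
ethanol balance: 1423.9 + 0.049·Q = 0.347·(2959.7 + Q)
(0.049 − 0.347)·Q = 0.347×2959.7 − 1423.9 = -396.86
Q = -396.86 / -0.298 = 1331.8 lb/h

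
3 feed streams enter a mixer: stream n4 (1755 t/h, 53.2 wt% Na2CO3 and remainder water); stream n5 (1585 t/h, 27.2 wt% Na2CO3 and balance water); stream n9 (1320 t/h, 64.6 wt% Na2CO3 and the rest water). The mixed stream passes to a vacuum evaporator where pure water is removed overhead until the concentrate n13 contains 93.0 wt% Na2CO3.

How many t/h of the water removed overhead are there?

Na2CO3 entering = 1755×0.532 + 1585×0.272 + 1320×0.646 = 2217.5 t/h.
All Na2CO3 reports to n13, so n13 = 2217.5/0.930 = 2384.4 t/h.
Total feed = 4660 t/h; overhead = 4660 − 2384.4 = 2275.6 t/h.

2276 t/h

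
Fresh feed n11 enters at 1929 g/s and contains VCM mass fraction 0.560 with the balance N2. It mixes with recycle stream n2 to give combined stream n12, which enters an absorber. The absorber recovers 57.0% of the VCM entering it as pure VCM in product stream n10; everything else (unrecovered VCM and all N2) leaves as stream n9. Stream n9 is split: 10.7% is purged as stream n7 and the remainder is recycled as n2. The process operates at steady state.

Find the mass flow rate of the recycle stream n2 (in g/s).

N2 enters only via n11 and leaves only via the purge: 1929×0.440 = 0.107×(N2 in n9), and the absorber passes all N2, so N2 in n12 = N2 in n9 = 7932.3 g/s.
VCM in n12: m_A = 1929×0.560 + (1−0.107)·(1−0.570)·m_A, so m_A = 1080.2/0.6160 = 1753.6 g/s.
n9 = (1−0.570)×1753.6 + 7932.3 = 8686.4 g/s.
Recycle n2 = (1−0.107)×8686.4 = 7756.9 g/s.

7757 g/s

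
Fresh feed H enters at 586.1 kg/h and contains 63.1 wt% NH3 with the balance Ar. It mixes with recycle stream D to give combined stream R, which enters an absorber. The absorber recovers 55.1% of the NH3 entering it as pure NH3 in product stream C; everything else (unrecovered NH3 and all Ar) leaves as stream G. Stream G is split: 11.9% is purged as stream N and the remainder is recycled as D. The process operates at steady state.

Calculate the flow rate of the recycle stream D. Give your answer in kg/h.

1843 kg/h

Ar enters only via H and leaves only via the purge: 586.1×0.369 = 0.119×(Ar in G), and the absorber passes all Ar, so Ar in R = Ar in G = 1817.4 kg/h.
NH3 in R: m_A = 586.1×0.631 + (1−0.119)·(1−0.551)·m_A, so m_A = 369.83/0.6044 = 611.86 kg/h.
G = (1−0.551)×611.86 + 1817.4 = 2092.1 kg/h.
Recycle D = (1−0.119)×2092.1 = 1843.2 kg/h.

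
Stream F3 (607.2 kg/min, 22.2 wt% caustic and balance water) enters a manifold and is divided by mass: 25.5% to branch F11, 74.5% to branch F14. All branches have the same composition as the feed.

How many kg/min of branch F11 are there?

154.8 kg/min

Branch F11 flow = 0.255×607.2 = 154.84 kg/min.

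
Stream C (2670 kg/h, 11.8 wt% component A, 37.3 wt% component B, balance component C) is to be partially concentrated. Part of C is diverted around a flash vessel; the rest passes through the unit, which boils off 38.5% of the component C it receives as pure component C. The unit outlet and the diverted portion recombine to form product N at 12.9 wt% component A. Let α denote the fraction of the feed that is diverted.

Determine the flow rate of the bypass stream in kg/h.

1508 kg/h

All 2670×0.118 = 315.06 kg/h of component A reaches N, so N = 315.06/0.129 = 2442.3 kg/h and vapour = 227.67 kg/h.
The evaporator receives (1−α)·2670 of feed at 0.509 component C and removes 0.385 of that component C:
0.385×0.509×(1−α)×2670 = 227.67
(1−α) = 227.67/523.23 = 0.4351;  α = 0.5649.
Bypass flow = 0.5649×2670 = 1508.2 kg/h.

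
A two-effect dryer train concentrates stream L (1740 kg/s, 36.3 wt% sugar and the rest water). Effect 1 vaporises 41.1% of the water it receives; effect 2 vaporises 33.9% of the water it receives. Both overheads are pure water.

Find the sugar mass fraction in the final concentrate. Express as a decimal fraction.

water in feed = 1740×0.637 = 1108.4 kg/s.
After stage 1: water left = (1−0.411)×1108.4 = 652.84; stream total = 1284.5 kg/s.
After stage 2: water left = (1−0.339)×652.84 = 431.52; final concentrate = 1063.1 kg/s.
sugar fraction = 631.62/1063.1 = 0.594.

0.594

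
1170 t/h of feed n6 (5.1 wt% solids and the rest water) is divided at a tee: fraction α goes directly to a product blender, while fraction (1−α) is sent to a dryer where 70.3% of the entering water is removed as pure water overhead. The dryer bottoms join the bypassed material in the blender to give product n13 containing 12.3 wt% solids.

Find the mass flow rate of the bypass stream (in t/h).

143.4 t/h

All 1170×0.051 = 59.67 t/h of solids reaches n13, so n13 = 59.67/0.123 = 485.12 t/h and vapour = 684.88 t/h.
The evaporator receives (1−α)·1170 of feed at 0.949 water and removes 0.703 of that water:
0.703×0.949×(1−α)×1170 = 684.88
(1−α) = 684.88/780.56 = 0.8774;  α = 0.1226.
Bypass flow = 0.1226×1170 = 143.42 t/h.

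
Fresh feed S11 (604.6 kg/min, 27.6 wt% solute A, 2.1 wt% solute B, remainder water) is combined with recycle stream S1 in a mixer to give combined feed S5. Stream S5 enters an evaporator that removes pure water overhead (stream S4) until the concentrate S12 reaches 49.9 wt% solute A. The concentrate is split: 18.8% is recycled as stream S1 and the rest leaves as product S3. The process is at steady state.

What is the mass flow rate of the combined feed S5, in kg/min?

682 kg/min

Overall solute A balance (none leaves overhead): solute A in fresh feed = solute A in product, i.e. 604.6×0.276 = (1−0.188)·S12·0.499.
S12 = 166.87/(0.499×0.812) = 411.83 kg/min.
Recycle S1 = 0.188×411.83 = 77.425 kg/min.
Combined feed S5 = 604.6 + 77.425 = 682.02 kg/min.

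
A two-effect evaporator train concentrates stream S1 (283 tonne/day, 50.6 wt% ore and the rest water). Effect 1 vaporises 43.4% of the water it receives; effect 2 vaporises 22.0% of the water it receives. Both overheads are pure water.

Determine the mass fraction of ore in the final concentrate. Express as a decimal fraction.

0.6988

water in feed = 283×0.494 = 139.8 tonne/day.
After stage 1: water left = (1−0.434)×139.8 = 79.128; stream total = 222.33 tonne/day.
After stage 2: water left = (1−0.220)×79.128 = 61.72; final concentrate = 204.92 tonne/day.
ore fraction = 143.2/204.92 = 0.6988.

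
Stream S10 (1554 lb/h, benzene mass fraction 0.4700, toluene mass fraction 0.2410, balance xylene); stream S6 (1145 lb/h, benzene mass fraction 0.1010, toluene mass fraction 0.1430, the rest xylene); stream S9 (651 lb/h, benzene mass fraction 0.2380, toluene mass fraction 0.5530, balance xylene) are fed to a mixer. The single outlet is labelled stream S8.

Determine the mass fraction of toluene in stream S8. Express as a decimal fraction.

Total flow out = 1554 + 1145 + 651 = 3350 lb/h.
toluene in = 1554×0.241 + 1145×0.143 + 651×0.553 = 898.25 lb/h.
toluene mass fraction in S8 = 898.25/3350 = 0.2681.

0.2681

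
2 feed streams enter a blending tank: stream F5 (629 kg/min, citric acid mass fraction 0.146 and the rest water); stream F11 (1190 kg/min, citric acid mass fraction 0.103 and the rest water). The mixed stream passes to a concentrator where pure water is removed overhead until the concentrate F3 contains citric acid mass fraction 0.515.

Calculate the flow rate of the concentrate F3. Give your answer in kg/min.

citric acid entering = 629×0.146 + 1190×0.103 = 214.4 kg/min.
All citric acid reports to F3, so F3 = 214.4/0.515 = 416.32 kg/min.

416.3 kg/min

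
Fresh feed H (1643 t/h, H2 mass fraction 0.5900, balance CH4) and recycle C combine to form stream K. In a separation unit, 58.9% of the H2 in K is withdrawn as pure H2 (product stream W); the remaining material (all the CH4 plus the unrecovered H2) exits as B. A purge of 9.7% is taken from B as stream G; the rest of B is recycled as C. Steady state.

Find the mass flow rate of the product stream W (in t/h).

H2 in K: m_A = 1643×0.590 + (1−0.097)·(1−0.589)·m_A, so m_A = 969.37/0.6289 = 1541.5 t/h.
Product W = 0.589×1541.5 = 907.92 t/h.

907.9 t/h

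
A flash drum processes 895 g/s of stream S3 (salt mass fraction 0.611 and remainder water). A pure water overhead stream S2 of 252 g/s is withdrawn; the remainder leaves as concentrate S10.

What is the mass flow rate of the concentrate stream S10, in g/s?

643 g/s

Concentrate = 895 − 252 = 643 g/s.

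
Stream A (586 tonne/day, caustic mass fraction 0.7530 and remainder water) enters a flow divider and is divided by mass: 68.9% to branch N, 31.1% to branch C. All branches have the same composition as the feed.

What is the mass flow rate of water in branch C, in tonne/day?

45.01 tonne/day

Branch C total = 0.311×586 = 182.25 tonne/day.
water in C = 0.247×182.25 = 45.015 tonne/day.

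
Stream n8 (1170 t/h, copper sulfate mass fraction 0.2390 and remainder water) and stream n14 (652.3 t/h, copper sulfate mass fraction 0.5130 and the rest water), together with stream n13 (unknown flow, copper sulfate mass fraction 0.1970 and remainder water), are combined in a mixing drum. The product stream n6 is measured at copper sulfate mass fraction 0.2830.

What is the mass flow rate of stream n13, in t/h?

Let n13 be the unknown flow. Total out = 1822.3 + n13.
copper sulfate balance: 614.26 + 0.197·n13 = 0.283·(1822.3 + n13)
(0.197 − 0.283)·n13 = 0.283×1822.3 − 614.26 = -98.549
n13 = -98.549 / -0.086 = 1145.9 t/h

1146 t/h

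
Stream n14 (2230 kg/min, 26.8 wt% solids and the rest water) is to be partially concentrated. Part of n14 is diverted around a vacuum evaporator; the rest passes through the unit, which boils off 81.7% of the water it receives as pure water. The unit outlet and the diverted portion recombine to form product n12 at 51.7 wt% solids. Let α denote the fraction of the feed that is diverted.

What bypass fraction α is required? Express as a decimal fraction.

0.195

All 2230×0.268 = 597.64 kg/min of solids reaches n12, so n12 = 597.64/0.517 = 1156 kg/min and vapour = 1074 kg/min.
The evaporator receives (1−α)·2230 of feed at 0.732 water and removes 0.817 of that water:
0.817×0.732×(1−α)×2230 = 1074
(1−α) = 1074/1333.6 = 0.8053;  α = 0.1947.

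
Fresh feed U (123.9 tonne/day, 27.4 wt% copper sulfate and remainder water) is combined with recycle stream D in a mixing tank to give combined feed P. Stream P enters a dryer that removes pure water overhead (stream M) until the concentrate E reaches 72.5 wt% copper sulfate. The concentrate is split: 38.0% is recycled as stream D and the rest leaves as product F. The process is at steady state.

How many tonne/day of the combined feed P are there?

Overall copper sulfate balance (none leaves overhead): copper sulfate in fresh feed = copper sulfate in product, i.e. 123.9×0.274 = (1−0.380)·E·0.725.
E = 33.949/(0.725×0.620) = 75.525 tonne/day.
Recycle D = 0.380×75.525 = 28.7 tonne/day.
Combined feed P = 123.9 + 28.7 = 152.6 tonne/day.

152.6 tonne/day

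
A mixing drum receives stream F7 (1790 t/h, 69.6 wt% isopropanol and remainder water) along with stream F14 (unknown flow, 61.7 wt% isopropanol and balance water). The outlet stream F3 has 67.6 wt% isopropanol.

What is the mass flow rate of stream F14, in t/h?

606.8 t/h

Let F14 be the unknown flow. Total out = 1790 + F14.
isopropanol balance: 1245.8 + 0.617·F14 = 0.676·(1790 + F14)
(0.617 − 0.676)·F14 = 0.676×1790 − 1245.8 = -35.8
F14 = -35.8 / -0.059 = 606.78 t/h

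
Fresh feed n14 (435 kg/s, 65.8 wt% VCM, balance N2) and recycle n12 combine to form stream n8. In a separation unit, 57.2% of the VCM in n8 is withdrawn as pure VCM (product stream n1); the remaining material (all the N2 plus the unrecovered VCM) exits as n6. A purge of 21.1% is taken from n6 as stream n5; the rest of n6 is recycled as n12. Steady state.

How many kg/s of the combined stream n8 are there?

1137 kg/s

N2 enters only via n14 and leaves only via the purge: 435×0.342 = 0.211×(N2 in n6), and the separation unit passes all N2, so N2 in n8 = N2 in n6 = 705.07 kg/s.
VCM in n8: m_A = 435×0.658 + (1−0.211)·(1−0.572)·m_A, so m_A = 286.23/0.6623 = 432.17 kg/s.
n8 = 432.17 + 705.07 = 1137.2 kg/s.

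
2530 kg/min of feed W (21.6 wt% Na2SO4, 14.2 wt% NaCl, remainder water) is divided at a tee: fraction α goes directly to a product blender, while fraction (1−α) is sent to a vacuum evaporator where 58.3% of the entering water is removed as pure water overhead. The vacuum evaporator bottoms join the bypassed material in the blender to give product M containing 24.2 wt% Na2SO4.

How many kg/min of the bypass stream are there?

1804 kg/min

All 2530×0.216 = 546.48 kg/min of Na2SO4 reaches M, so M = 546.48/0.242 = 2258.2 kg/min and vapour = 271.82 kg/min.
The evaporator receives (1−α)·2530 of feed at 0.642 water and removes 0.583 of that water:
0.583×0.642×(1−α)×2530 = 271.82
(1−α) = 271.82/946.94 = 0.2870;  α = 0.7130.
Bypass flow = 0.7130×2530 = 1803.8 kg/min.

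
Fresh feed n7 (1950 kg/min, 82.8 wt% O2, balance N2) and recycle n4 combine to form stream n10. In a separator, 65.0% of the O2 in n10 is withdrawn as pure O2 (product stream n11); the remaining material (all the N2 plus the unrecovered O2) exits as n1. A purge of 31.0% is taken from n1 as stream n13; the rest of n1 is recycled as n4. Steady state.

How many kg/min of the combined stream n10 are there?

N2 enters only via n7 and leaves only via the purge: 1950×0.172 = 0.310×(N2 in n1), and the separator passes all N2, so N2 in n10 = N2 in n1 = 1081.9 kg/min.
O2 in n10: m_A = 1950×0.828 + (1−0.310)·(1−0.650)·m_A, so m_A = 1614.6/0.7585 = 2128.7 kg/min.
n10 = 2128.7 + 1081.9 = 3210.6 kg/min.

3211 kg/min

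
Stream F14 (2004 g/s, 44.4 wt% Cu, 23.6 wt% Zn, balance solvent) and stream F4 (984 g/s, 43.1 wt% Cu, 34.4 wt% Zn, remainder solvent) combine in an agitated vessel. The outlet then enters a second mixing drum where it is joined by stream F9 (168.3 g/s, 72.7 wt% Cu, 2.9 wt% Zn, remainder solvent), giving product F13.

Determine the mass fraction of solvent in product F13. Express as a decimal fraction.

Overall, product flow = 3156.3 g/s.
solvent in = 2004×0.320 + 984×0.225 + 168.3×0.244 = 903.75 g/s.
solvent fraction in F13 = 0.286.

0.286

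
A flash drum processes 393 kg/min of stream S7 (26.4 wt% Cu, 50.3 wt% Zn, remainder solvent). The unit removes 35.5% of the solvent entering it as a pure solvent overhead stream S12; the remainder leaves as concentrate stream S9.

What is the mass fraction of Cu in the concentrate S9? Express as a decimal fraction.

Cu is not removed: 393×0.264 = 103.75 kg/min of Cu enters S9.
solvent entering = 393×0.233 = 91.569 kg/min; overhead removed = 0.355×91.569 = 32.507 kg/min.
Concentrate = 393 − 32.507 = 360.49 kg/min.
Mass fraction = 103.75/360.49 = 0.288.

0.288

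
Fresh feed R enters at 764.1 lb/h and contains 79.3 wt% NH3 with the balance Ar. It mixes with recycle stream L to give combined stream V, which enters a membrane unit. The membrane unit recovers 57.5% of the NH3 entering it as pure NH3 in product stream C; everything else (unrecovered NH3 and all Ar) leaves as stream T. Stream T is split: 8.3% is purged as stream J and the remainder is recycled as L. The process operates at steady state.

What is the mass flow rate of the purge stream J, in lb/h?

193.2 lb/h

Ar enters only via R and leaves only via the purge: 764.1×0.207 = 0.083×(Ar in T), and the membrane unit passes all Ar, so Ar in V = Ar in T = 1905.6 lb/h.
NH3 in V: m_A = 764.1×0.793 + (1−0.083)·(1−0.575)·m_A, so m_A = 605.93/0.6103 = 992.88 lb/h.
T = (1−0.575)×992.88 + 1905.6 = 2327.6 lb/h.
Purge J = 0.083×2327.6 = 193.19 lb/h.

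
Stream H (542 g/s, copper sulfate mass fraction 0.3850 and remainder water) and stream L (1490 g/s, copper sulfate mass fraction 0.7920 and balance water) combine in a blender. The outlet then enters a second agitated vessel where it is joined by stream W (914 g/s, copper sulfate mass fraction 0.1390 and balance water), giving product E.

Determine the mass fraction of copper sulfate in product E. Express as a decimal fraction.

0.5145

Overall, product flow = 2946 g/s.
copper sulfate in = 542×0.385 + 1490×0.792 + 914×0.139 = 1515.8 g/s.
copper sulfate fraction in E = 0.5145.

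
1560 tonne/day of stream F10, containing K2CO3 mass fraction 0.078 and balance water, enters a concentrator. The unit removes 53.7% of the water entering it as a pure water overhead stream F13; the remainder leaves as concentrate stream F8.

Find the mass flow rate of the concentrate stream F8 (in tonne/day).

water entering = 1560×0.922 = 1438.3 tonne/day; overhead removed = 0.537×1438.3 = 772.38 tonne/day.
Concentrate = 1560 − 772.38 = 787.62 tonne/day.

787.6 tonne/day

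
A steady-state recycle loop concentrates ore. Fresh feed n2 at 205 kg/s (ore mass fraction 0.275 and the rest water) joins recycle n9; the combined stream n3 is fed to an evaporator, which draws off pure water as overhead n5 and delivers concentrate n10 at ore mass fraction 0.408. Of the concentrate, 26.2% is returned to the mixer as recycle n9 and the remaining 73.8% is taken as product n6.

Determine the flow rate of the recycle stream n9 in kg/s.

49.05 kg/s

Overall ore balance (none leaves overhead): ore in fresh feed = ore in product, i.e. 205×0.275 = (1−0.262)·n10·0.408.
n10 = 56.375/(0.408×0.738) = 187.23 kg/s.
Recycle n9 = 0.262×187.23 = 49.054 kg/s.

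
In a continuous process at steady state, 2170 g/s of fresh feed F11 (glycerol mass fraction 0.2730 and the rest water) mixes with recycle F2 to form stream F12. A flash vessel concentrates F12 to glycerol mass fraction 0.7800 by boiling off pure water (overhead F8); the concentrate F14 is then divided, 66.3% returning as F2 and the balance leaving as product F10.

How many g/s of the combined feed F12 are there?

3664 g/s

Overall glycerol balance (none leaves overhead): glycerol in fresh feed = glycerol in product, i.e. 2170×0.273 = (1−0.663)·F14·0.780.
F14 = 592.41/(0.780×0.337) = 2253.7 g/s.
Recycle F2 = 0.663×2253.7 = 1494.2 g/s.
Combined feed F12 = 2170 + 1494.2 = 3664.2 g/s.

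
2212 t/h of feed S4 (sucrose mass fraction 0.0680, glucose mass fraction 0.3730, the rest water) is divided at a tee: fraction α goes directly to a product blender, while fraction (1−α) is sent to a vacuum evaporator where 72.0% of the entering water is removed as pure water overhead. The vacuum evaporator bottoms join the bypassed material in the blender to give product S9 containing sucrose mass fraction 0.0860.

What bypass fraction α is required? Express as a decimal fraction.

All 2212×0.068 = 150.42 t/h of sucrose reaches S9, so S9 = 150.42/0.086 = 1749 t/h and vapour = 462.98 t/h.
The evaporator receives (1−α)·2212 of feed at 0.559 water and removes 0.720 of that water:
0.720×0.559×(1−α)×2212 = 462.98
(1−α) = 462.98/890.29 = 0.5200;  α = 0.4800.

0.480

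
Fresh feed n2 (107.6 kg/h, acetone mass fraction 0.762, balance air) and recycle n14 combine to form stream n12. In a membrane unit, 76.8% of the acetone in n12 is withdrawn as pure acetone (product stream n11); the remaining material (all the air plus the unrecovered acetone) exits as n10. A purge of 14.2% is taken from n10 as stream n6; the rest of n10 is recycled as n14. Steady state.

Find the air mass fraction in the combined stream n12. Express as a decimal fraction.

0.638

air enters only via n2 and leaves only via the purge: 107.6×0.238 = 0.142×(air in n10), and the membrane unit passes all air, so air in n12 = air in n10 = 180.34 kg/h.
acetone in n12: m_A = 107.6×0.762 + (1−0.142)·(1−0.768)·m_A, so m_A = 81.991/0.8009 = 102.37 kg/h.
n12 = 102.37 + 180.34 = 282.71 kg/h.
air fraction in n12 = 180.34/282.71 = 0.638.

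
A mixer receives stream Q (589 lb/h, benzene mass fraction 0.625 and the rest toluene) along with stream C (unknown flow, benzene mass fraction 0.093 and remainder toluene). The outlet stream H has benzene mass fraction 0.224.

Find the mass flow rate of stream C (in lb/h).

1803 lb/h

Let C be the unknown flow. Total out = 589 + C.
benzene balance: 368.12 + 0.093·C = 0.224·(589 + C)
(0.093 − 0.224)·C = 0.224×589 − 368.12 = -236.19
C = -236.19 / -0.131 = 1803 lb/h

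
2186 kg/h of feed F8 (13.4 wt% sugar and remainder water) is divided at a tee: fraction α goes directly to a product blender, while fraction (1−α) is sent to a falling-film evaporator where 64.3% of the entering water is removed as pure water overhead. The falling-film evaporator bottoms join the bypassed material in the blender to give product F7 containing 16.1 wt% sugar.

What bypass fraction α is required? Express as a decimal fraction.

All 2186×0.134 = 292.92 kg/h of sugar reaches F7, so F7 = 292.92/0.161 = 1819.4 kg/h and vapour = 366.6 kg/h.
The evaporator receives (1−α)·2186 of feed at 0.866 water and removes 0.643 of that water:
0.643×0.866×(1−α)×2186 = 366.6
(1−α) = 366.6/1217.2 = 0.3012;  α = 0.6988.

0.699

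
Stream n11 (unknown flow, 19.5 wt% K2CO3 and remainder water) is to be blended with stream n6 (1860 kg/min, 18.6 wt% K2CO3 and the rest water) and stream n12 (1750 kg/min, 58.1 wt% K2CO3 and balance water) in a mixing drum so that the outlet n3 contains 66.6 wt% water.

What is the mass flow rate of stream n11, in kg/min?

1129 kg/min

Let n11 be the unknown flow. Total out = 3610 + n11.
water balance: 2247.3 + 0.805·n11 = 0.666·(3610 + n11)
(0.805 − 0.666)·n11 = 0.666×3610 − 2247.3 = 156.97
n11 = 156.97 / 0.139 = 1129.3 kg/min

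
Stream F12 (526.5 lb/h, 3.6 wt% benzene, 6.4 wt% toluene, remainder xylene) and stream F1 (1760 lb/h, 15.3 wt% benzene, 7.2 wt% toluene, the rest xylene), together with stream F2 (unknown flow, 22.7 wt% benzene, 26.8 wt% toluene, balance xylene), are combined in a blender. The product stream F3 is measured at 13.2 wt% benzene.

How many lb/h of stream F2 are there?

Let F2 be the unknown flow. Total out = 2286.5 + F2.
benzene balance: 288.23 + 0.227·F2 = 0.132·(2286.5 + F2)
(0.227 − 0.132)·F2 = 0.132×2286.5 − 288.23 = 13.584
F2 = 13.584 / 0.095 = 142.99 lb/h

143 lb/h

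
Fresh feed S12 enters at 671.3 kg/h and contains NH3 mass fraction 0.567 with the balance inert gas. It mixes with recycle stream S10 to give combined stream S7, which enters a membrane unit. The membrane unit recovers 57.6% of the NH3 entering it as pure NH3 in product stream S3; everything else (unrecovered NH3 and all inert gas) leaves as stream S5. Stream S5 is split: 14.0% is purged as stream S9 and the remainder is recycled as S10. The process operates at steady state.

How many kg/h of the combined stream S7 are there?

2675 kg/h

inert gas enters only via S12 and leaves only via the purge: 671.3×0.433 = 0.140×(inert gas in S5), and the membrane unit passes all inert gas, so inert gas in S7 = inert gas in S5 = 2076.2 kg/h.
NH3 in S7: m_A = 671.3×0.567 + (1−0.140)·(1−0.576)·m_A, so m_A = 380.63/0.6354 = 599.07 kg/h.
S7 = 599.07 + 2076.2 = 2675.3 kg/h.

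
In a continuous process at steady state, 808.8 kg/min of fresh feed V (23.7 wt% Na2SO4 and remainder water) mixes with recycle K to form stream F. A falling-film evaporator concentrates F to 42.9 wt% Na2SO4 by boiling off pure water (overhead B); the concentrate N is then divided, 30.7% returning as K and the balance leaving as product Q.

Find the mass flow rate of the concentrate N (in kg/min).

Overall Na2SO4 balance (none leaves overhead): Na2SO4 in fresh feed = Na2SO4 in product, i.e. 808.8×0.237 = (1−0.307)·N·0.429.
N = 191.69/(0.429×0.693) = 644.76 kg/min.

644.8 kg/min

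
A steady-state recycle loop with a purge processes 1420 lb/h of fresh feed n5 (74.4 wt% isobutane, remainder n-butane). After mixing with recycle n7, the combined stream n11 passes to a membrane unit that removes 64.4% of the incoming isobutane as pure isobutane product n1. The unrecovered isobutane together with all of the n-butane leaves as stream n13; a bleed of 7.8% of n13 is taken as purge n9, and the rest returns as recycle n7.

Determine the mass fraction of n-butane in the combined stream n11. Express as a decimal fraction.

n-butane enters only via n5 and leaves only via the purge: 1420×0.256 = 0.078×(n-butane in n13), and the membrane unit passes all n-butane, so n-butane in n11 = n-butane in n13 = 4660.5 lb/h.
isobutane in n11: m_A = 1420×0.744 + (1−0.078)·(1−0.644)·m_A, so m_A = 1056.5/0.6718 = 1572.7 lb/h.
n11 = 1572.7 + 4660.5 = 6233.2 lb/h.
n-butane fraction in n11 = 4660.5/6233.2 = 0.7477.

0.7477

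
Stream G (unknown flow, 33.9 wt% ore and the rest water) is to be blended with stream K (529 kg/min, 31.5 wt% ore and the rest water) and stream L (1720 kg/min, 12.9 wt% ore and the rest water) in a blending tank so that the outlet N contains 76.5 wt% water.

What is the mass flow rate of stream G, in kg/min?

Let G be the unknown flow. Total out = 2249 + G.
water balance: 1860.5 + 0.661·G = 0.765·(2249 + G)
(0.661 − 0.765)·G = 0.765×2249 − 1860.5 = -140
G = -140 / -0.104 = 1346.2 kg/min

1346 kg/min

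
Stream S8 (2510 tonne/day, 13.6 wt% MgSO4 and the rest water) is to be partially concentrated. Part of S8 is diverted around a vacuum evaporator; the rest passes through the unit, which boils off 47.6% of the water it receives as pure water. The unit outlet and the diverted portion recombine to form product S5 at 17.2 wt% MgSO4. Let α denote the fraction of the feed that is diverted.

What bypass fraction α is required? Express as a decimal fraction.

0.491

All 2510×0.136 = 341.36 tonne/day of MgSO4 reaches S5, so S5 = 341.36/0.172 = 1984.7 tonne/day and vapour = 525.35 tonne/day.
The evaporator receives (1−α)·2510 of feed at 0.864 water and removes 0.476 of that water:
0.476×0.864×(1−α)×2510 = 525.35
(1−α) = 525.35/1032.3 = 0.5089;  α = 0.4911.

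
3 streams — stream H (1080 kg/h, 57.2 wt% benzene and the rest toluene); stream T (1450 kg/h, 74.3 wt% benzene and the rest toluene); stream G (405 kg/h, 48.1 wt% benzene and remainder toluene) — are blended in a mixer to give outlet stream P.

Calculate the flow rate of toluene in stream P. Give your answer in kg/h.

toluene out = toluene in = 1080×0.428 + 1450×0.257 + 405×0.519 = 1045.1 kg/h.

1045 kg/h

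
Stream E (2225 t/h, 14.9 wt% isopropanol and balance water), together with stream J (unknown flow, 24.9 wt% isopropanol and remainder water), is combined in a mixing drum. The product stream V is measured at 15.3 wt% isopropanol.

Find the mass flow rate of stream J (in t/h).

Let J be the unknown flow. Total out = 2225 + J.
isopropanol balance: 331.52 + 0.249·J = 0.153·(2225 + J)
(0.249 − 0.153)·J = 0.153×2225 − 331.52 = 8.9
J = 8.9 / 0.096 = 92.708 t/h

92.71 t/h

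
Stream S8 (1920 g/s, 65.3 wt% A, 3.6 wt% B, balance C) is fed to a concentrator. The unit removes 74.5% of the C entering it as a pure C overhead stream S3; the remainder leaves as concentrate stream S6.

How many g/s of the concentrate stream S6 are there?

C entering = 1920×0.311 = 597.12 g/s; overhead removed = 0.745×597.12 = 444.85 g/s.
Concentrate = 1920 − 444.85 = 1475.1 g/s.

1475 g/s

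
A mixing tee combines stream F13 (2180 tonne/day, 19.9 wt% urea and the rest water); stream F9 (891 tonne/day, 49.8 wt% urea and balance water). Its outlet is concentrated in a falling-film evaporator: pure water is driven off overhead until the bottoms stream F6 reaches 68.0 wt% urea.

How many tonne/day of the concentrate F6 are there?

1290 tonne/day

urea entering = 2180×0.199 + 891×0.498 = 877.54 tonne/day.
All urea reports to F6, so F6 = 877.54/0.680 = 1290.5 tonne/day.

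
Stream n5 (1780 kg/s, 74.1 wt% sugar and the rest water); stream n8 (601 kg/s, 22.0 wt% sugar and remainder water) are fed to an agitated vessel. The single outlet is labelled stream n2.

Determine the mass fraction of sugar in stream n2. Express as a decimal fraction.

Total flow out = 1780 + 601 = 2381 kg/s.
sugar in = 1780×0.741 + 601×0.220 = 1451.2 kg/s.
sugar mass fraction in n2 = 1451.2/2381 = 0.609.

0.609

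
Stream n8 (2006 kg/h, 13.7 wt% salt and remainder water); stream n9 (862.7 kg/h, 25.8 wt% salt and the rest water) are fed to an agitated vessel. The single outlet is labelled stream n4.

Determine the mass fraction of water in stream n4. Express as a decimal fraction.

0.8266

Total flow out = 2006 + 862.7 = 2868.7 kg/h.
water in = 2006×0.863 + 862.7×0.742 = 2371.3 kg/h.
water mass fraction in n4 = 2371.3/2868.7 = 0.8266.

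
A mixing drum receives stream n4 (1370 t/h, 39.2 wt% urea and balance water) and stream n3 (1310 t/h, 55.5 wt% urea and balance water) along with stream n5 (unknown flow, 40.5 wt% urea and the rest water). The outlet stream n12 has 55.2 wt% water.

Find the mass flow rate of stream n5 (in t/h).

1476 t/h

Let n5 be the unknown flow. Total out = 2680 + n5.
water balance: 1415.9 + 0.595·n5 = 0.552·(2680 + n5)
(0.595 − 0.552)·n5 = 0.552×2680 − 1415.9 = 63.45
n5 = 63.45 / 0.043 = 1475.6 t/h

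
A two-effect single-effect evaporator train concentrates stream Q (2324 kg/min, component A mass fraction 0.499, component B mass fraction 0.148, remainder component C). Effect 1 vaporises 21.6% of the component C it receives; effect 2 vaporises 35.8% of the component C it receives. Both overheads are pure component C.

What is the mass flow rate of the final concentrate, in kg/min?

1917 kg/min

component C in feed = 2324×0.353 = 820.37 kg/min.
After stage 1: component C left = (1−0.216)×820.37 = 643.17; stream total = 2146.8 kg/min.
After stage 2: component C left = (1−0.358)×643.17 = 412.92; final concentrate = 1916.5 kg/min.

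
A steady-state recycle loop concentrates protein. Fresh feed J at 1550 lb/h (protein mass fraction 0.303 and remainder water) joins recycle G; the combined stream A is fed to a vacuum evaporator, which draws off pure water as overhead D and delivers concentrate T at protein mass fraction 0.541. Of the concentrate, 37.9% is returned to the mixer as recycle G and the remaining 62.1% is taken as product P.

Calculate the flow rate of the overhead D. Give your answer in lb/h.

Overall protein balance (none leaves overhead): protein in fresh feed = protein in product, i.e. 1550×0.303 = (1−0.379)·T·0.541.
T = 469.65/(0.541×0.621) = 1397.9 lb/h.
Recycle G = 0.379×1397.9 = 529.82 lb/h.
Combined feed A = 1550 + 529.82 = 2079.8 lb/h.
Overhead D = A − T = 2079.8 − 1397.9 = 681.89 lb/h.

681.9 lb/h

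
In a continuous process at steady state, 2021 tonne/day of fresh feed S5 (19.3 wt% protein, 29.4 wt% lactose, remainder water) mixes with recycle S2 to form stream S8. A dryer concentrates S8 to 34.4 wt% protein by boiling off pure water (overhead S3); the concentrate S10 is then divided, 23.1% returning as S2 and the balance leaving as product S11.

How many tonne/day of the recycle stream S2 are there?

Overall protein balance (none leaves overhead): protein in fresh feed = protein in product, i.e. 2021×0.193 = (1−0.231)·S10·0.344.
S10 = 390.05/(0.344×0.769) = 1474.5 tonne/day.
Recycle S2 = 0.231×1474.5 = 340.6 tonne/day.

340.6 tonne/day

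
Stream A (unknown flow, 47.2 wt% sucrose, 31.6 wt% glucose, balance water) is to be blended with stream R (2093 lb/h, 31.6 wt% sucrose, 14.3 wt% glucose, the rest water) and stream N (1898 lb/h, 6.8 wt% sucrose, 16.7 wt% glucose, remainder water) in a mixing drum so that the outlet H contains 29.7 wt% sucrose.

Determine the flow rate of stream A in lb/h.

Let A be the unknown flow. Total out = 3991 + A.
sucrose balance: 790.45 + 0.472·A = 0.297·(3991 + A)
(0.472 − 0.297)·A = 0.297×3991 − 790.45 = 394.88
A = 394.88 / 0.175 = 2256.4 lb/h

2256 lb/h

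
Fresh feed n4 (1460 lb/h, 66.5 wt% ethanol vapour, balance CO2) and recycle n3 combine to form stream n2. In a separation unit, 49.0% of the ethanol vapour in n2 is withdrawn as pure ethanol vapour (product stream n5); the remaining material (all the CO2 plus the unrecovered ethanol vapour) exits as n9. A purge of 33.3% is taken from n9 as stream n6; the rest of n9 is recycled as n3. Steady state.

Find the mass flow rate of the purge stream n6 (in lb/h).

739 lb/h

CO2 enters only via n4 and leaves only via the purge: 1460×0.335 = 0.333×(CO2 in n9), and the separation unit passes all CO2, so CO2 in n2 = CO2 in n9 = 1468.8 lb/h.
ethanol vapour in n2: m_A = 1460×0.665 + (1−0.333)·(1−0.490)·m_A, so m_A = 970.9/0.6598 = 1471.4 lb/h.
n9 = (1−0.490)×1471.4 + 1468.8 = 2219.2 lb/h.
Purge n6 = 0.333×2219.2 = 738.99 lb/h.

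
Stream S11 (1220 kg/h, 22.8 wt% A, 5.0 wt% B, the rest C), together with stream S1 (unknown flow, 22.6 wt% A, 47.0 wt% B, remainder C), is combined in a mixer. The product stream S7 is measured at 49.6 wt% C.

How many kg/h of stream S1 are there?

1436 kg/h

Let S1 be the unknown flow. Total out = 1220 + S1.
C balance: 880.84 + 0.304·S1 = 0.496·(1220 + S1)
(0.304 − 0.496)·S1 = 0.496×1220 − 880.84 = -275.72
S1 = -275.72 / -0.192 = 1436 kg/h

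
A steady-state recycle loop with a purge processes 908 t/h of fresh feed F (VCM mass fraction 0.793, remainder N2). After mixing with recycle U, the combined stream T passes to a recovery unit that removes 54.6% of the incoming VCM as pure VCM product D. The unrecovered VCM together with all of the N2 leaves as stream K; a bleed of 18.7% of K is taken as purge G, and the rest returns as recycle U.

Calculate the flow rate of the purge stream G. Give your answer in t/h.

N2 enters only via F and leaves only via the purge: 908×0.207 = 0.187×(N2 in K), and the recovery unit passes all N2, so N2 in T = N2 in K = 1005.1 t/h.
VCM in T: m_A = 908×0.793 + (1−0.187)·(1−0.546)·m_A, so m_A = 720.04/0.6309 = 1141.3 t/h.
K = (1−0.546)×1141.3 + 1005.1 = 1523.3 t/h.
Purge G = 0.187×1523.3 = 284.85 t/h.

284.9 t/h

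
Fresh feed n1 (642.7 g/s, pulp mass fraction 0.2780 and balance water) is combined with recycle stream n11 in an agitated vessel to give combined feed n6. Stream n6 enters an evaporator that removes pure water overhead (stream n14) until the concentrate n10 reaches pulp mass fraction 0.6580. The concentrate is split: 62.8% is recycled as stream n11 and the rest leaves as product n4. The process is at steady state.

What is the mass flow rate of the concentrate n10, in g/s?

Overall pulp balance (none leaves overhead): pulp in fresh feed = pulp in product, i.e. 642.7×0.278 = (1−0.628)·n10·0.658.
n10 = 178.67/(0.658×0.372) = 729.94 g/s.

729.9 g/s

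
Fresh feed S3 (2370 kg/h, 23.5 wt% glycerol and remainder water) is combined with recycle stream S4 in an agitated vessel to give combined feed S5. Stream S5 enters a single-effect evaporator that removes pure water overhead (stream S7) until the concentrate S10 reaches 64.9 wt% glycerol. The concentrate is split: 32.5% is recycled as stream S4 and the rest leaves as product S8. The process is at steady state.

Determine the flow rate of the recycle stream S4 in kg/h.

Overall glycerol balance (none leaves overhead): glycerol in fresh feed = glycerol in product, i.e. 2370×0.235 = (1−0.325)·S10·0.649.
S10 = 556.95/(0.649×0.675) = 1271.4 kg/h.
Recycle S4 = 0.325×1271.4 = 413.19 kg/h.

413.2 kg/h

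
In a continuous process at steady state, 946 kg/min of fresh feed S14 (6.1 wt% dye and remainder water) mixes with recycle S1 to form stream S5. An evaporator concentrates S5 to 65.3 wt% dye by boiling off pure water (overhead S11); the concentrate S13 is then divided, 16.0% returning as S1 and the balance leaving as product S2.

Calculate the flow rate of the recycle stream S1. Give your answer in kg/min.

16.83 kg/min

Overall dye balance (none leaves overhead): dye in fresh feed = dye in product, i.e. 946×0.061 = (1−0.160)·S13·0.653.
S13 = 57.706/(0.653×0.840) = 105.2 kg/min.
Recycle S1 = 0.160×105.2 = 16.832 kg/min.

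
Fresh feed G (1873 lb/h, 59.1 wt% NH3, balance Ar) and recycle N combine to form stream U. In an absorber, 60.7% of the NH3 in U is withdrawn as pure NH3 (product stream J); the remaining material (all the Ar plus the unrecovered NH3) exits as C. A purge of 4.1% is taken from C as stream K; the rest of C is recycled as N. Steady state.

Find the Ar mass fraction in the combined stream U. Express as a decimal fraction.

0.9132

Ar enters only via G and leaves only via the purge: 1873×0.409 = 0.041×(Ar in C), and the absorber passes all Ar, so Ar in U = Ar in C = 18684 lb/h.
NH3 in U: m_A = 1873×0.591 + (1−0.041)·(1−0.607)·m_A, so m_A = 1106.9/0.6231 = 1776.5 lb/h.
U = 1776.5 + 18684 = 20461 lb/h.
Ar fraction in U = 18684/20461 = 0.9132.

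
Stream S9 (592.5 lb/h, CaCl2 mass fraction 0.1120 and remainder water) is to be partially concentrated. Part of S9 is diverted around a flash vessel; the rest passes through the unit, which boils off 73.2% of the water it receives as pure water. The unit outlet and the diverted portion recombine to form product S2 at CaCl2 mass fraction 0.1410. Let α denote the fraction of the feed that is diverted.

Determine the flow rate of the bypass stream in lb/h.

405 lb/h

All 592.5×0.112 = 66.36 lb/h of CaCl2 reaches S2, so S2 = 66.36/0.141 = 470.64 lb/h and vapour = 121.86 lb/h.
The evaporator receives (1−α)·592.5 of feed at 0.888 water and removes 0.732 of that water:
0.732×0.888×(1−α)×592.5 = 121.86
(1−α) = 121.86/385.13 = 0.3164;  α = 0.6836.
Bypass flow = 0.6836×592.5 = 405.03 lb/h.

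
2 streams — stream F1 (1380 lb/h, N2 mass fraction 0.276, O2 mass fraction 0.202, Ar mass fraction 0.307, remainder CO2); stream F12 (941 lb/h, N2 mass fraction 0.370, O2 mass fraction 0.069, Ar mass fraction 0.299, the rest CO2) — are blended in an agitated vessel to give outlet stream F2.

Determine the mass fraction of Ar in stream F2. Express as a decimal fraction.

0.304

Total flow out = 1380 + 941 = 2321 lb/h.
Ar in = 1380×0.307 + 941×0.299 = 705.02 lb/h.
Ar mass fraction in F2 = 705.02/2321 = 0.304.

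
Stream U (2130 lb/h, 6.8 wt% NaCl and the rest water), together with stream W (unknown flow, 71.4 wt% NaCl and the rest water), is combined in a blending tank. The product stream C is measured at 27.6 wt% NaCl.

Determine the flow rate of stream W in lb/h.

1012 lb/h

Let W be the unknown flow. Total out = 2130 + W.
NaCl balance: 144.84 + 0.714·W = 0.276·(2130 + W)
(0.714 − 0.276)·W = 0.276×2130 − 144.84 = 443.04
W = 443.04 / 0.438 = 1011.5 lb/h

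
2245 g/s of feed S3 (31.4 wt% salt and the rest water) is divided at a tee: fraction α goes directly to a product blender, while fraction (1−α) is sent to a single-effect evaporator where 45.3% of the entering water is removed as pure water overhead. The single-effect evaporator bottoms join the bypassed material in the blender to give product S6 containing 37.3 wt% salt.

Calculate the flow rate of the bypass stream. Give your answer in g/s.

All 2245×0.314 = 704.93 g/s of salt reaches S6, so S6 = 704.93/0.373 = 1889.9 g/s and vapour = 355.11 g/s.
The evaporator receives (1−α)·2245 of feed at 0.686 water and removes 0.453 of that water:
0.453×0.686×(1−α)×2245 = 355.11
(1−α) = 355.11/697.65 = 0.5090;  α = 0.4910.
Bypass flow = 0.4910×2245 = 1102.3 g/s.

1102 g/s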